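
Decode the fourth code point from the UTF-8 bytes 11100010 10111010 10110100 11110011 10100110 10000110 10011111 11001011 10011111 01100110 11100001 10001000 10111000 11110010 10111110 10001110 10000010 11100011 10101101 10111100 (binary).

U+0066

Offset 0: leading byte 0xE2 = 11100010 → 3-byte char #1 = E2 BA B4.
Offset 3: leading byte 0xF3 = 11110011 → 4-byte char #2 = F3 A6 86 9F.
Offset 7: leading byte 0xCB = 11001011 → 2-byte char #3 = CB 9F.
Offset 9: leading byte 0x66 = 01100110 → 1-byte char #4 = 66.
Leading byte 0x66 = 01100110 matches 0xxxxxxx → 1-byte sequence.
Byte 1: 0x66 = 01100110, payload 1100110 (7 bits).
Concatenate: 1100110 = 0x66 (7 bits → U+0066).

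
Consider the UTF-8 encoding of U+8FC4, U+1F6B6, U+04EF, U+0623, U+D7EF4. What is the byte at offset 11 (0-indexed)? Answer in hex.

0xF3

U+8FC4 → 3-byte form E8 BF 84 at offsets 0–2.
U+1F6B6 → 4-byte form F0 9F 9A B6 at offsets 3–6.
U+04EF → 2-byte form D3 AF at offsets 7–8.
U+0623 → 2-byte form D8 A3 at offsets 9–10.
U+D7EF4 → 4-byte form F3 97 BB B4 at offsets 11–14.
Offset 11 falls in char 5's range; it's byte 1 of F3 97 BB B4 = 0xF3.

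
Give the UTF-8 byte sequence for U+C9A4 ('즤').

EC A6 A4

U+C9A4 = 0xC9A4 = 51620 decimal. In range U+0800–U+FFFF → 3-byte form: 1110xxxx 10xxxxxx 10xxxxxx.
Binary (16 bits): 1100100110100100.
Split 4+6+6: 1100 | 100110 | 100100.
Byte 1: 11101100 = 0xEC.
Byte 2: 10100110 = 0xA6.
Byte 3: 10100100 = 0xA4.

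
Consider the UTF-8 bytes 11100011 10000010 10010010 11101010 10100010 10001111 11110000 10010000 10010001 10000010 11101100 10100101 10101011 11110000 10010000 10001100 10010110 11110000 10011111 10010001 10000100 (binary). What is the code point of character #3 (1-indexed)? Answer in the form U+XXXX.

U+10442

Offset 0: leading byte 0xE3 = 11100011 → 3-byte char #1 = E3 82 92.
Offset 3: leading byte 0xEA = 11101010 → 3-byte char #2 = EA A2 8F.
Offset 6: leading byte 0xF0 = 11110000 → 4-byte char #3 = F0 90 91 82.
Leading byte 0xF0 = 11110000 matches 11110xxx → 4-byte sequence.
Byte 1: 0xF0 = 11110000, payload 000 (3 bits).
Byte 2: 0x90 = 10010000 (10xxxxxx ✓), payload 010000.
Byte 3: 0x91 = 10010001 (10xxxxxx ✓), payload 010001.
Byte 4: 0x82 = 10000010 (10xxxxxx ✓), payload 000010.
Concatenate: 000010000010001000010 = 0x10442 (21 bits → U+10442).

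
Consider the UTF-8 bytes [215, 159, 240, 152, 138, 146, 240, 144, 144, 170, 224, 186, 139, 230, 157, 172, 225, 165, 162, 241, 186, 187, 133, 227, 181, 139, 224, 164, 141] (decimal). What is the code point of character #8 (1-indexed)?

U+3D4B

Offset 0: leading byte 0xD7 = 11010111 → 2-byte char #1 = D7 9F.
Offset 2: leading byte 0xF0 = 11110000 → 4-byte char #2 = F0 98 8A 92.
Offset 6: leading byte 0xF0 = 11110000 → 4-byte char #3 = F0 90 90 AA.
Offset 10: leading byte 0xE0 = 11100000 → 3-byte char #4 = E0 BA 8B.
Offset 13: leading byte 0xE6 = 11100110 → 3-byte char #5 = E6 9D AC.
Offset 16: leading byte 0xE1 = 11100001 → 3-byte char #6 = E1 A5 A2.
Offset 19: leading byte 0xF1 = 11110001 → 4-byte char #7 = F1 BA BB 85.
Offset 23: leading byte 0xE3 = 11100011 → 3-byte char #8 = E3 B5 8B.
Leading byte 0xE3 = 11100011 matches 1110xxxx → 3-byte sequence.
Byte 1: 0xE3 = 11100011, payload 0011 (4 bits).
Byte 2: 0xB5 = 10110101 (10xxxxxx ✓), payload 110101.
Byte 3: 0x8B = 10001011 (10xxxxxx ✓), payload 001011.
Concatenate: 0011110101001011 = 0x3D4B (16 bits → U+3D4B).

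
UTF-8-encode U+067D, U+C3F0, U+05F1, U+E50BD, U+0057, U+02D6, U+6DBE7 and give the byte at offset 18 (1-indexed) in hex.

1-indexed offset 18 is 0-indexed offset 17.
U+067D → 2-byte form D9 BD at offsets 0–1.
U+C3F0 → 3-byte form EC 8F B0 at offsets 2–4.
U+05F1 → 2-byte form D7 B1 at offsets 5–6.
U+E50BD → 4-byte form F3 A5 82 BD at offsets 7–10.
U+0057 → 1-byte form 57 at offsets 11–11.
U+02D6 → 2-byte form CB 96 at offsets 12–13.
U+6DBE7 → 4-byte form F1 AD AF A7 at offsets 14–17.
Offset 17 falls in char 7's range; it's byte 4 of F1 AD AF A7 = 0xA7.

0xA7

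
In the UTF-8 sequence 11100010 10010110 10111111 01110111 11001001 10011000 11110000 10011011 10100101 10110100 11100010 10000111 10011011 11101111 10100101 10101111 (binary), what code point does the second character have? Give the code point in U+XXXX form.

Offset 0: leading byte 0xE2 = 11100010 → 3-byte char #1 = E2 96 BF.
Offset 3: leading byte 0x77 = 01110111 → 1-byte char #2 = 77.
Leading byte 0x77 = 01110111 matches 0xxxxxxx → 1-byte sequence.
Byte 1: 0x77 = 01110111, payload 1110111 (7 bits).
Concatenate: 1110111 = 0x77 (7 bits → U+0077).

U+0077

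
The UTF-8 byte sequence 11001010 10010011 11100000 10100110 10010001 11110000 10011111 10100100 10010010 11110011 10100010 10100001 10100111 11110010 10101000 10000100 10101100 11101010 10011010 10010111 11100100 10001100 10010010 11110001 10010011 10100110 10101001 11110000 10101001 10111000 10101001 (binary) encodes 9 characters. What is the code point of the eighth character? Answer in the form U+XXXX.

Offset 0: leading byte 0xCA = 11001010 → 2-byte char #1 = CA 93.
Offset 2: leading byte 0xE0 = 11100000 → 3-byte char #2 = E0 A6 91.
Offset 5: leading byte 0xF0 = 11110000 → 4-byte char #3 = F0 9F A4 92.
Offset 9: leading byte 0xF3 = 11110011 → 4-byte char #4 = F3 A2 A1 A7.
Offset 13: leading byte 0xF2 = 11110010 → 4-byte char #5 = F2 A8 84 AC.
Offset 17: leading byte 0xEA = 11101010 → 3-byte char #6 = EA 9A 97.
Offset 20: leading byte 0xE4 = 11100100 → 3-byte char #7 = E4 8C 92.
Offset 23: leading byte 0xF1 = 11110001 → 4-byte char #8 = F1 93 A6 A9.
Leading byte 0xF1 = 11110001 matches 11110xxx → 4-byte sequence.
Byte 1: 0xF1 = 11110001, payload 001 (3 bits).
Byte 2: 0x93 = 10010011 (10xxxxxx ✓), payload 010011.
Byte 3: 0xA6 = 10100110 (10xxxxxx ✓), payload 100110.
Byte 4: 0xA9 = 10101001 (10xxxxxx ✓), payload 101001.
Concatenate: 001010011100110101001 = 0x539A9 (21 bits → U+539A9).

U+539A9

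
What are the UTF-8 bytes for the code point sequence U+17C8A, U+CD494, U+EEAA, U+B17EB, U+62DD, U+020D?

U+17C8A: 4-byte form → F0 97 B2 8A.
U+CD494: 4-byte form → F3 8D 92 94.
U+EEAA: 3-byte form → EE BA AA.
U+B17EB: 4-byte form → F2 B1 9F AB.
U+62DD: 3-byte form → E6 8B 9D.
U+020D: 2-byte form → C8 8D.
Concatenated (20 bytes): F0 97 B2 8A F3 8D 92 94 EE BA AA F2 B1 9F AB E6 8B 9D C8 8D.

F0 97 B2 8A F3 8D 92 94 EE BA AA F2 B1 9F AB E6 8B 9D C8 8D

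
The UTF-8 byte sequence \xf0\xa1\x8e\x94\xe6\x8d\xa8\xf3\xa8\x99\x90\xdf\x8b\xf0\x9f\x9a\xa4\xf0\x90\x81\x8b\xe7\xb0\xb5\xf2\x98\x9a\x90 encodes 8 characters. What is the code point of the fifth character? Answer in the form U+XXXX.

Offset 0: leading byte 0xF0 = 11110000 → 4-byte char #1 = F0 A1 8E 94.
Offset 4: leading byte 0xE6 = 11100110 → 3-byte char #2 = E6 8D A8.
Offset 7: leading byte 0xF3 = 11110011 → 4-byte char #3 = F3 A8 99 90.
Offset 11: leading byte 0xDF = 11011111 → 2-byte char #4 = DF 8B.
Offset 13: leading byte 0xF0 = 11110000 → 4-byte char #5 = F0 9F 9A A4.
Leading byte 0xF0 = 11110000 matches 11110xxx → 4-byte sequence.
Byte 1: 0xF0 = 11110000, payload 000 (3 bits).
Byte 2: 0x9F = 10011111 (10xxxxxx ✓), payload 011111.
Byte 3: 0x9A = 10011010 (10xxxxxx ✓), payload 011010.
Byte 4: 0xA4 = 10100100 (10xxxxxx ✓), payload 100100.
Concatenate: 000011111011010100100 = 0x1F6A4 (21 bits → U+1F6A4).

U+1F6A4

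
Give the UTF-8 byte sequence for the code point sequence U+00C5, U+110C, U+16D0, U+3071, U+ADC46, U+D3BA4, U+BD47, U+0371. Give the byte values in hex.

U+00C5: 2-byte form → C3 85.
U+110C: 3-byte form → E1 84 8C.
U+16D0: 3-byte form → E1 9B 90.
U+3071: 3-byte form → E3 81 B1.
U+ADC46: 4-byte form → F2 AD B1 86.
U+D3BA4: 4-byte form → F3 93 AE A4.
U+BD47: 3-byte form → EB B5 87.
U+0371: 2-byte form → CD B1.
Concatenated (24 bytes): C3 85 E1 84 8C E1 9B 90 E3 81 B1 F2 AD B1 86 F3 93 AE A4 EB B5 87 CD B1.

C3 85 E1 84 8C E1 9B 90 E3 81 B1 F2 AD B1 86 F3 93 AE A4 EB B5 87 CD B1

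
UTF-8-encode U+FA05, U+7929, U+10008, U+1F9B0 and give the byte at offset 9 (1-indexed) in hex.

1-indexed offset 9 is 0-indexed offset 8.
U+FA05 → 3-byte form EF A8 85 at offsets 0–2.
U+7929 → 3-byte form E7 A4 A9 at offsets 3–5.
U+10008 → 4-byte form F0 90 80 88 at offsets 6–9.
Offset 8 falls in char 3's range; it's byte 3 of F0 90 80 88 = 0x80.

0x80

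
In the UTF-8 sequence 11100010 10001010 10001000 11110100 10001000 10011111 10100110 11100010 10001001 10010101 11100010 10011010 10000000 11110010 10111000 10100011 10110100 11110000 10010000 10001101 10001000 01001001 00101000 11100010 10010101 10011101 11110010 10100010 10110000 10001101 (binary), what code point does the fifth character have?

U+B88F4

Offset 0: leading byte 0xE2 = 11100010 → 3-byte char #1 = E2 8A 88.
Offset 3: leading byte 0xF4 = 11110100 → 4-byte char #2 = F4 88 9F A6.
Offset 7: leading byte 0xE2 = 11100010 → 3-byte char #3 = E2 89 95.
Offset 10: leading byte 0xE2 = 11100010 → 3-byte char #4 = E2 9A 80.
Offset 13: leading byte 0xF2 = 11110010 → 4-byte char #5 = F2 B8 A3 B4.
Leading byte 0xF2 = 11110010 matches 11110xxx → 4-byte sequence.
Byte 1: 0xF2 = 11110010, payload 010 (3 bits).
Byte 2: 0xB8 = 10111000 (10xxxxxx ✓), payload 111000.
Byte 3: 0xA3 = 10100011 (10xxxxxx ✓), payload 100011.
Byte 4: 0xB4 = 10110100 (10xxxxxx ✓), payload 110100.
Concatenate: 010111000100011110100 = 0xB88F4 (21 bits → U+B88F4).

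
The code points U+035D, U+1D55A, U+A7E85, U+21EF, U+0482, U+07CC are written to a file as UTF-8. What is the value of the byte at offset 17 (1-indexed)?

0x8C

1-indexed offset 17 is 0-indexed offset 16.
U+035D → 2-byte form CD 9D at offsets 0–1.
U+1D55A → 4-byte form F0 9D 95 9A at offsets 2–5.
U+A7E85 → 4-byte form F2 A7 BA 85 at offsets 6–9.
U+21EF → 3-byte form E2 87 AF at offsets 10–12.
U+0482 → 2-byte form D2 82 at offsets 13–14.
U+07CC → 2-byte form DF 8C at offsets 15–16.
Offset 16 falls in char 6's range; it's byte 2 of DF 8C = 0x8C.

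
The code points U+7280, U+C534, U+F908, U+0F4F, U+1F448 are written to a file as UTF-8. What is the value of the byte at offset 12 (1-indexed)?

0x8F

1-indexed offset 12 is 0-indexed offset 11.
U+7280 → 3-byte form E7 8A 80 at offsets 0–2.
U+C534 → 3-byte form EC 94 B4 at offsets 3–5.
U+F908 → 3-byte form EF A4 88 at offsets 6–8.
U+0F4F → 3-byte form E0 BD 8F at offsets 9–11.
Offset 11 falls in char 4's range; it's byte 3 of E0 BD 8F = 0x8F.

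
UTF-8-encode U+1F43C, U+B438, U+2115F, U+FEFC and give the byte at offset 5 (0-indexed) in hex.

U+1F43C → 4-byte form F0 9F 90 BC at offsets 0–3.
U+B438 → 3-byte form EB 90 B8 at offsets 4–6.
Offset 5 falls in char 2's range; it's byte 2 of EB 90 B8 = 0x90.

0x90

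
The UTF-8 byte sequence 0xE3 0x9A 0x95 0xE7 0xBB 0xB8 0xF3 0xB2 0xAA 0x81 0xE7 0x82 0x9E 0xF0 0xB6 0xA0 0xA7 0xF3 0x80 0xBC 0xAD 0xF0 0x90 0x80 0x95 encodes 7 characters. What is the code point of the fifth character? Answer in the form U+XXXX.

Offset 0: leading byte 0xE3 = 11100011 → 3-byte char #1 = E3 9A 95.
Offset 3: leading byte 0xE7 = 11100111 → 3-byte char #2 = E7 BB B8.
Offset 6: leading byte 0xF3 = 11110011 → 4-byte char #3 = F3 B2 AA 81.
Offset 10: leading byte 0xE7 = 11100111 → 3-byte char #4 = E7 82 9E.
Offset 13: leading byte 0xF0 = 11110000 → 4-byte char #5 = F0 B6 A0 A7.
Leading byte 0xF0 = 11110000 matches 11110xxx → 4-byte sequence.
Byte 1: 0xF0 = 11110000, payload 000 (3 bits).
Byte 2: 0xB6 = 10110110 (10xxxxxx ✓), payload 110110.
Byte 3: 0xA0 = 10100000 (10xxxxxx ✓), payload 100000.
Byte 4: 0xA7 = 10100111 (10xxxxxx ✓), payload 100111.
Concatenate: 000110110100000100111 = 0x36827 (21 bits → U+36827).

U+36827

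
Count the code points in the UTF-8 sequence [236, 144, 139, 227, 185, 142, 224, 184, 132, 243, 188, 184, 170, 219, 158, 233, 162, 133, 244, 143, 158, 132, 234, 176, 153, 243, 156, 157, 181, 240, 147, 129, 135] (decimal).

10

Byte at offset 0: 0xEC = 11101100 → 3-byte char (#1). Advance 3.
Byte at offset 3: 0xE3 = 11100011 → 3-byte char (#2). Advance 3.
Byte at offset 6: 0xE0 = 11100000 → 3-byte char (#3). Advance 3.
Byte at offset 9: 0xF3 = 11110011 → 4-byte char (#4). Advance 4.
Byte at offset 13: 0xDB = 11011011 → 2-byte char (#5). Advance 2.
Byte at offset 15: 0xE9 = 11101001 → 3-byte char (#6). Advance 3.
Byte at offset 18: 0xF4 = 11110100 → 4-byte char (#7). Advance 4.
Byte at offset 22: 0xEA = 11101010 → 3-byte char (#8). Advance 3.
Byte at offset 25: 0xF3 = 11110011 → 4-byte char (#9). Advance 4.
Byte at offset 29: 0xF0 = 11110000 → 4-byte char (#10). Advance 4.
Reached end at offset 33 after 10 code points.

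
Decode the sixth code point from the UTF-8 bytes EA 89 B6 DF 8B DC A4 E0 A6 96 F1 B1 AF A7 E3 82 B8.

U+30B8

Offset 0: leading byte 0xEA = 11101010 → 3-byte char #1 = EA 89 B6.
Offset 3: leading byte 0xDF = 11011111 → 2-byte char #2 = DF 8B.
Offset 5: leading byte 0xDC = 11011100 → 2-byte char #3 = DC A4.
Offset 7: leading byte 0xE0 = 11100000 → 3-byte char #4 = E0 A6 96.
Offset 10: leading byte 0xF1 = 11110001 → 4-byte char #5 = F1 B1 AF A7.
Offset 14: leading byte 0xE3 = 11100011 → 3-byte char #6 = E3 82 B8.
Leading byte 0xE3 = 11100011 matches 1110xxxx → 3-byte sequence.
Byte 1: 0xE3 = 11100011, payload 0011 (4 bits).
Byte 2: 0x82 = 10000010 (10xxxxxx ✓), payload 000010.
Byte 3: 0xB8 = 10111000 (10xxxxxx ✓), payload 111000.
Concatenate: 0011000010111000 = 0x30B8 (16 bits → U+30B8).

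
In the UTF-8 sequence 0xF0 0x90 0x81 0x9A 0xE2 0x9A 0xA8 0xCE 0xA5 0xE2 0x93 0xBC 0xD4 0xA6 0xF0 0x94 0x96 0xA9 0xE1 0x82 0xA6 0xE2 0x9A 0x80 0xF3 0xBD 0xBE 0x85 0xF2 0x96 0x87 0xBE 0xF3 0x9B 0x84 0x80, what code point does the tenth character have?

Offset 0: leading byte 0xF0 = 11110000 → 4-byte char #1 = F0 90 81 9A.
Offset 4: leading byte 0xE2 = 11100010 → 3-byte char #2 = E2 9A A8.
Offset 7: leading byte 0xCE = 11001110 → 2-byte char #3 = CE A5.
Offset 9: leading byte 0xE2 = 11100010 → 3-byte char #4 = E2 93 BC.
Offset 12: leading byte 0xD4 = 11010100 → 2-byte char #5 = D4 A6.
Offset 14: leading byte 0xF0 = 11110000 → 4-byte char #6 = F0 94 96 A9.
Offset 18: leading byte 0xE1 = 11100001 → 3-byte char #7 = E1 82 A6.
Offset 21: leading byte 0xE2 = 11100010 → 3-byte char #8 = E2 9A 80.
Offset 24: leading byte 0xF3 = 11110011 → 4-byte char #9 = F3 BD BE 85.
Offset 28: leading byte 0xF2 = 11110010 → 4-byte char #10 = F2 96 87 BE.
Leading byte 0xF2 = 11110010 matches 11110xxx → 4-byte sequence.
Byte 1: 0xF2 = 11110010, payload 010 (3 bits).
Byte 2: 0x96 = 10010110 (10xxxxxx ✓), payload 010110.
Byte 3: 0x87 = 10000111 (10xxxxxx ✓), payload 000111.
Byte 4: 0xBE = 10111110 (10xxxxxx ✓), payload 111110.
Concatenate: 010010110000111111110 = 0x961FE (21 bits → U+961FE).

U+961FE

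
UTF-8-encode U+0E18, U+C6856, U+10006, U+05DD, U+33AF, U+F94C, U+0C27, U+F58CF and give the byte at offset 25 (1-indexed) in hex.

0xA3

1-indexed offset 25 is 0-indexed offset 24.
U+0E18 → 3-byte form E0 B8 98 at offsets 0–2.
U+C6856 → 4-byte form F3 86 A1 96 at offsets 3–6.
U+10006 → 4-byte form F0 90 80 86 at offsets 7–10.
U+05DD → 2-byte form D7 9D at offsets 11–12.
U+33AF → 3-byte form E3 8E AF at offsets 13–15.
U+F94C → 3-byte form EF A5 8C at offsets 16–18.
U+0C27 → 3-byte form E0 B0 A7 at offsets 19–21.
U+F58CF → 4-byte form F3 B5 A3 8F at offsets 22–25.
Offset 24 falls in char 8's range; it's byte 3 of F3 B5 A3 8F = 0xA3.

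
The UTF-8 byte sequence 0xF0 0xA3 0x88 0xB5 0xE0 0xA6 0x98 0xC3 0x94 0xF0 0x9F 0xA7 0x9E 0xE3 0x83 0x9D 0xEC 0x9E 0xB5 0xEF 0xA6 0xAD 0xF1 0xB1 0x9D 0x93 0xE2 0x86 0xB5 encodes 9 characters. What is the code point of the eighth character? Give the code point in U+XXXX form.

Offset 0: leading byte 0xF0 = 11110000 → 4-byte char #1 = F0 A3 88 B5.
Offset 4: leading byte 0xE0 = 11100000 → 3-byte char #2 = E0 A6 98.
Offset 7: leading byte 0xC3 = 11000011 → 2-byte char #3 = C3 94.
Offset 9: leading byte 0xF0 = 11110000 → 4-byte char #4 = F0 9F A7 9E.
Offset 13: leading byte 0xE3 = 11100011 → 3-byte char #5 = E3 83 9D.
Offset 16: leading byte 0xEC = 11101100 → 3-byte char #6 = EC 9E B5.
Offset 19: leading byte 0xEF = 11101111 → 3-byte char #7 = EF A6 AD.
Offset 22: leading byte 0xF1 = 11110001 → 4-byte char #8 = F1 B1 9D 93.
Leading byte 0xF1 = 11110001 matches 11110xxx → 4-byte sequence.
Byte 1: 0xF1 = 11110001, payload 001 (3 bits).
Byte 2: 0xB1 = 10110001 (10xxxxxx ✓), payload 110001.
Byte 3: 0x9D = 10011101 (10xxxxxx ✓), payload 011101.
Byte 4: 0x93 = 10010011 (10xxxxxx ✓), payload 010011.
Concatenate: 001110001011101010011 = 0x71753 (21 bits → U+71753).

U+71753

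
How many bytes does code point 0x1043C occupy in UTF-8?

4

U+1043C = 0x1043C. UTF-8 uses 1 byte below 0x80, 2 below 0x800, 3 below 0x10000, 4 up to 0x10FFFF. 0x1043C is in U+10000–U+10FFFF → 4 bytes.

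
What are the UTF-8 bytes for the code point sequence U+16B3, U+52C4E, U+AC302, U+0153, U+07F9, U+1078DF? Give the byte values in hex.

U+16B3: 3-byte form → E1 9A B3.
U+52C4E: 4-byte form → F1 92 B1 8E.
U+AC302: 4-byte form → F2 AC 8C 82.
U+0153: 2-byte form → C5 93.
U+07F9: 2-byte form → DF B9.
U+1078DF: 4-byte form → F4 87 A3 9F.
Concatenated (19 bytes): E1 9A B3 F1 92 B1 8E F2 AC 8C 82 C5 93 DF B9 F4 87 A3 9F.

E1 9A B3 F1 92 B1 8E F2 AC 8C 82 C5 93 DF B9 F4 87 A3 9F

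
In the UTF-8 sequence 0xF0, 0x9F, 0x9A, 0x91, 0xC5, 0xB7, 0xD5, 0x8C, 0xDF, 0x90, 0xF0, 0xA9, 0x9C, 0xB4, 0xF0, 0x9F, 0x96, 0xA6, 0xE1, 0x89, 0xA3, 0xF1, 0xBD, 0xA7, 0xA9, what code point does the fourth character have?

U+07D0

Offset 0: leading byte 0xF0 = 11110000 → 4-byte char #1 = F0 9F 9A 91.
Offset 4: leading byte 0xC5 = 11000101 → 2-byte char #2 = C5 B7.
Offset 6: leading byte 0xD5 = 11010101 → 2-byte char #3 = D5 8C.
Offset 8: leading byte 0xDF = 11011111 → 2-byte char #4 = DF 90.
Leading byte 0xDF = 11011111 matches 110xxxxx → 2-byte sequence.
Byte 1: 0xDF = 11011111, payload 11111 (5 bits).
Byte 2: 0x90 = 10010000 (10xxxxxx ✓), payload 010000.
Concatenate: 11111010000 = 0x7D0 (11 bits → U+07D0).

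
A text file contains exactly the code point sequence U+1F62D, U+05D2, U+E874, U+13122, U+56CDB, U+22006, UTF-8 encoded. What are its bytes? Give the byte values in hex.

F0 9F 98 AD D7 92 EE A1 B4 F0 93 84 A2 F1 96 B3 9B F0 A2 80 86

U+1F62D: 4-byte form → F0 9F 98 AD.
U+05D2: 2-byte form → D7 92.
U+E874: 3-byte form → EE A1 B4.
U+13122: 4-byte form → F0 93 84 A2.
U+56CDB: 4-byte form → F1 96 B3 9B.
U+22006: 4-byte form → F0 A2 80 86.
Concatenated (21 bytes): F0 9F 98 AD D7 92 EE A1 B4 F0 93 84 A2 F1 96 B3 9B F0 A2 80 86.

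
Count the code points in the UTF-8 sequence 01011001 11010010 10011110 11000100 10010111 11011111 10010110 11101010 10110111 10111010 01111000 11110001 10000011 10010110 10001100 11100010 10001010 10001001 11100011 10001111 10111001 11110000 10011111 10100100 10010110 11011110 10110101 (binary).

Byte at offset 0: 0x59 = 01011001 → 1-byte char (#1). Advance 1.
Byte at offset 1: 0xD2 = 11010010 → 2-byte char (#2). Advance 2.
Byte at offset 3: 0xC4 = 11000100 → 2-byte char (#3). Advance 2.
Byte at offset 5: 0xDF = 11011111 → 2-byte char (#4). Advance 2.
Byte at offset 7: 0xEA = 11101010 → 3-byte char (#5). Advance 3.
Byte at offset 10: 0x78 = 01111000 → 1-byte char (#6). Advance 1.
Byte at offset 11: 0xF1 = 11110001 → 4-byte char (#7). Advance 4.
Byte at offset 15: 0xE2 = 11100010 → 3-byte char (#8). Advance 3.
Byte at offset 18: 0xE3 = 11100011 → 3-byte char (#9). Advance 3.
Byte at offset 21: 0xF0 = 11110000 → 4-byte char (#10). Advance 4.
Byte at offset 25: 0xDE = 11011110 → 2-byte char (#11). Advance 2.
Reached end at offset 27 after 11 code points.

11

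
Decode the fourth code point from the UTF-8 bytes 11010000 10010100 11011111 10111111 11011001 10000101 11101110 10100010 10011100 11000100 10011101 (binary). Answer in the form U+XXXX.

Offset 0: leading byte 0xD0 = 11010000 → 2-byte char #1 = D0 94.
Offset 2: leading byte 0xDF = 11011111 → 2-byte char #2 = DF BF.
Offset 4: leading byte 0xD9 = 11011001 → 2-byte char #3 = D9 85.
Offset 6: leading byte 0xEE = 11101110 → 3-byte char #4 = EE A2 9C.
Leading byte 0xEE = 11101110 matches 1110xxxx → 3-byte sequence.
Byte 1: 0xEE = 11101110, payload 1110 (4 bits).
Byte 2: 0xA2 = 10100010 (10xxxxxx ✓), payload 100010.
Byte 3: 0x9C = 10011100 (10xxxxxx ✓), payload 011100.
Concatenate: 1110100010011100 = 0xE89C (16 bits → U+E89C).

U+E89C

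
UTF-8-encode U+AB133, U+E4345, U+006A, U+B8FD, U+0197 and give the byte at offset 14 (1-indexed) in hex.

0x97

1-indexed offset 14 is 0-indexed offset 13.
U+AB133 → 4-byte form F2 AB 84 B3 at offsets 0–3.
U+E4345 → 4-byte form F3 A4 8D 85 at offsets 4–7.
U+006A → 1-byte form 6A at offsets 8–8.
U+B8FD → 3-byte form EB A3 BD at offsets 9–11.
U+0197 → 2-byte form C6 97 at offsets 12–13.
Offset 13 falls in char 5's range; it's byte 2 of C6 97 = 0x97.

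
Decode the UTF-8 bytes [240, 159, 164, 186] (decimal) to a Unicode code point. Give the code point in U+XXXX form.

Leading byte 0xF0 = 11110000 matches 11110xxx → 4-byte sequence.
Byte 1: 0xF0 = 11110000, payload 000 (3 bits).
Byte 2: 0x9F = 10011111 (10xxxxxx ✓), payload 011111.
Byte 3: 0xA4 = 10100100 (10xxxxxx ✓), payload 100100.
Byte 4: 0xBA = 10111010 (10xxxxxx ✓), payload 111010.
Concatenate: 000011111100100111010 = 0x1F93A (21 bits → U+1F93A).

U+1F93A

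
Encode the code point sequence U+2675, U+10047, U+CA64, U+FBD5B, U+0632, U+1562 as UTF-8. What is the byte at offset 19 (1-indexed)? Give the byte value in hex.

1-indexed offset 19 is 0-indexed offset 18.
U+2675 → 3-byte form E2 99 B5 at offsets 0–2.
U+10047 → 4-byte form F0 90 81 87 at offsets 3–6.
U+CA64 → 3-byte form EC A9 A4 at offsets 7–9.
U+FBD5B → 4-byte form F3 BB B5 9B at offsets 10–13.
U+0632 → 2-byte form D8 B2 at offsets 14–15.
U+1562 → 3-byte form E1 95 A2 at offsets 16–18.
Offset 18 falls in char 6's range; it's byte 3 of E1 95 A2 = 0xA2.

0xA2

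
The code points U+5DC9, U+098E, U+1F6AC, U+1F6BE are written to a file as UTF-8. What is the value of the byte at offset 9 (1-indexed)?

0x9A

1-indexed offset 9 is 0-indexed offset 8.
U+5DC9 → 3-byte form E5 B7 89 at offsets 0–2.
U+098E → 3-byte form E0 A6 8E at offsets 3–5.
U+1F6AC → 4-byte form F0 9F 9A AC at offsets 6–9.
Offset 8 falls in char 3's range; it's byte 3 of F0 9F 9A AC = 0x9A.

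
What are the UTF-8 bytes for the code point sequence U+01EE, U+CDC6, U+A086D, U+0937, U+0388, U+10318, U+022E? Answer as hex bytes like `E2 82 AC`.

C7 AE EC B7 86 F2 A0 A1 AD E0 A4 B7 CE 88 F0 90 8C 98 C8 AE

U+01EE: 2-byte form → C7 AE.
U+CDC6: 3-byte form → EC B7 86.
U+A086D: 4-byte form → F2 A0 A1 AD.
U+0937: 3-byte form → E0 A4 B7.
U+0388: 2-byte form → CE 88.
U+10318: 4-byte form → F0 90 8C 98.
U+022E: 2-byte form → C8 AE.
Concatenated (20 bytes): C7 AE EC B7 86 F2 A0 A1 AD E0 A4 B7 CE 88 F0 90 8C 98 C8 AE.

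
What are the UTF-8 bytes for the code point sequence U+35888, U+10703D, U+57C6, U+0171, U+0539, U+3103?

F0 B5 A2 88 F4 87 80 BD E5 9F 86 C5 B1 D4 B9 E3 84 83

U+35888: 4-byte form → F0 B5 A2 88.
U+10703D: 4-byte form → F4 87 80 BD.
U+57C6: 3-byte form → E5 9F 86.
U+0171: 2-byte form → C5 B1.
U+0539: 2-byte form → D4 B9.
U+3103: 3-byte form → E3 84 83.
Concatenated (18 bytes): F0 B5 A2 88 F4 87 80 BD E5 9F 86 C5 B1 D4 B9 E3 84 83.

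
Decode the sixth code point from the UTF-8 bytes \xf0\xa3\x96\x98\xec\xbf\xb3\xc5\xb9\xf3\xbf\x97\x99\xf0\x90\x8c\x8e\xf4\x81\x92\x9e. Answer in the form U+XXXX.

Offset 0: leading byte 0xF0 = 11110000 → 4-byte char #1 = F0 A3 96 98.
Offset 4: leading byte 0xEC = 11101100 → 3-byte char #2 = EC BF B3.
Offset 7: leading byte 0xC5 = 11000101 → 2-byte char #3 = C5 B9.
Offset 9: leading byte 0xF3 = 11110011 → 4-byte char #4 = F3 BF 97 99.
Offset 13: leading byte 0xF0 = 11110000 → 4-byte char #5 = F0 90 8C 8E.
Offset 17: leading byte 0xF4 = 11110100 → 4-byte char #6 = F4 81 92 9E.
Leading byte 0xF4 = 11110100 matches 11110xxx → 4-byte sequence.
Byte 1: 0xF4 = 11110100, payload 100 (3 bits).
Byte 2: 0x81 = 10000001 (10xxxxxx ✓), payload 000001.
Byte 3: 0x92 = 10010010 (10xxxxxx ✓), payload 010010.
Byte 4: 0x9E = 10011110 (10xxxxxx ✓), payload 011110.
Concatenate: 100000001010010011110 = 0x10149E (21 bits → U+10149E).

U+10149E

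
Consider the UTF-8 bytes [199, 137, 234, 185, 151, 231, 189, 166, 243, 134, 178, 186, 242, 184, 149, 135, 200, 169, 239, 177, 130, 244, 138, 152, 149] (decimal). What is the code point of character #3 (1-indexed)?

Offset 0: leading byte 0xC7 = 11000111 → 2-byte char #1 = C7 89.
Offset 2: leading byte 0xEA = 11101010 → 3-byte char #2 = EA B9 97.
Offset 5: leading byte 0xE7 = 11100111 → 3-byte char #3 = E7 BD A6.
Leading byte 0xE7 = 11100111 matches 1110xxxx → 3-byte sequence.
Byte 1: 0xE7 = 11100111, payload 0111 (4 bits).
Byte 2: 0xBD = 10111101 (10xxxxxx ✓), payload 111101.
Byte 3: 0xA6 = 10100110 (10xxxxxx ✓), payload 100110.
Concatenate: 0111111101100110 = 0x7F66 (16 bits → U+7F66).

U+7F66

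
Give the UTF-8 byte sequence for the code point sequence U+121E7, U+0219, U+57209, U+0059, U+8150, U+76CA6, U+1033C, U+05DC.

U+121E7: 4-byte form → F0 92 87 A7.
U+0219: 2-byte form → C8 99.
U+57209: 4-byte form → F1 97 88 89.
U+0059: 1-byte form → 59.
U+8150: 3-byte form → E8 85 90.
U+76CA6: 4-byte form → F1 B6 B2 A6.
U+1033C: 4-byte form → F0 90 8C BC.
U+05DC: 2-byte form → D7 9C.
Concatenated (24 bytes): F0 92 87 A7 C8 99 F1 97 88 89 59 E8 85 90 F1 B6 B2 A6 F0 90 8C BC D7 9C.

F0 92 87 A7 C8 99 F1 97 88 89 59 E8 85 90 F1 B6 B2 A6 F0 90 8C BC D7 9C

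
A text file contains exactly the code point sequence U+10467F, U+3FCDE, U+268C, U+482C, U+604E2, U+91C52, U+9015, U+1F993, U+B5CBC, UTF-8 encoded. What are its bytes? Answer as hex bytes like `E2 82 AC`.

F4 84 99 BF F0 BF B3 9E E2 9A 8C E4 A0 AC F1 A0 93 A2 F2 91 B1 92 E9 80 95 F0 9F A6 93 F2 B5 B2 BC

U+10467F: 4-byte form → F4 84 99 BF.
U+3FCDE: 4-byte form → F0 BF B3 9E.
U+268C: 3-byte form → E2 9A 8C.
U+482C: 3-byte form → E4 A0 AC.
U+604E2: 4-byte form → F1 A0 93 A2.
U+91C52: 4-byte form → F2 91 B1 92.
U+9015: 3-byte form → E9 80 95.
U+1F993: 4-byte form → F0 9F A6 93.
U+B5CBC: 4-byte form → F2 B5 B2 BC.
Concatenated (33 bytes): F4 84 99 BF F0 BF B3 9E E2 9A 8C E4 A0 AC F1 A0 93 A2 F2 91 B1 92 E9 80 95 F0 9F A6 93 F2 B5 B2 BC.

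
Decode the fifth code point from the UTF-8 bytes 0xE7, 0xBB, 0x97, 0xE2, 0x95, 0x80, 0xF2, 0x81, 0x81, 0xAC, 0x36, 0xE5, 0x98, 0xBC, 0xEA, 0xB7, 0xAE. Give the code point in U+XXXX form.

Offset 0: leading byte 0xE7 = 11100111 → 3-byte char #1 = E7 BB 97.
Offset 3: leading byte 0xE2 = 11100010 → 3-byte char #2 = E2 95 80.
Offset 6: leading byte 0xF2 = 11110010 → 4-byte char #3 = F2 81 81 AC.
Offset 10: leading byte 0x36 = 00110110 → 1-byte char #4 = 36.
Offset 11: leading byte 0xE5 = 11100101 → 3-byte char #5 = E5 98 BC.
Leading byte 0xE5 = 11100101 matches 1110xxxx → 3-byte sequence.
Byte 1: 0xE5 = 11100101, payload 0101 (4 bits).
Byte 2: 0x98 = 10011000 (10xxxxxx ✓), payload 011000.
Byte 3: 0xBC = 10111100 (10xxxxxx ✓), payload 111100.
Concatenate: 0101011000111100 = 0x563C (16 bits → U+563C).

U+563C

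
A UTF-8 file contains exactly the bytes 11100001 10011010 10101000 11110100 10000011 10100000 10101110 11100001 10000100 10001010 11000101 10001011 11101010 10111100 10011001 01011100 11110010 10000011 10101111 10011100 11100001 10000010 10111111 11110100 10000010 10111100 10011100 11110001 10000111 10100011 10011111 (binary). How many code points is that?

Byte at offset 0: 0xE1 = 11100001 → 3-byte char (#1). Advance 3.
Byte at offset 3: 0xF4 = 11110100 → 4-byte char (#2). Advance 4.
Byte at offset 7: 0xE1 = 11100001 → 3-byte char (#3). Advance 3.
Byte at offset 10: 0xC5 = 11000101 → 2-byte char (#4). Advance 2.
Byte at offset 12: 0xEA = 11101010 → 3-byte char (#5). Advance 3.
Byte at offset 15: 0x5C = 01011100 → 1-byte char (#6). Advance 1.
Byte at offset 16: 0xF2 = 11110010 → 4-byte char (#7). Advance 4.
Byte at offset 20: 0xE1 = 11100001 → 3-byte char (#8). Advance 3.
Byte at offset 23: 0xF4 = 11110100 → 4-byte char (#9). Advance 4.
Byte at offset 27: 0xF1 = 11110001 → 4-byte char (#10). Advance 4.
Reached end at offset 31 after 10 code points.

10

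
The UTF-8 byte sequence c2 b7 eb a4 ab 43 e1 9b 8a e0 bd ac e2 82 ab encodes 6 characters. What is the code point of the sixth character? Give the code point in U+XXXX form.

U+20AB

Offset 0: leading byte 0xC2 = 11000010 → 2-byte char #1 = C2 B7.
Offset 2: leading byte 0xEB = 11101011 → 3-byte char #2 = EB A4 AB.
Offset 5: leading byte 0x43 = 01000011 → 1-byte char #3 = 43.
Offset 6: leading byte 0xE1 = 11100001 → 3-byte char #4 = E1 9B 8A.
Offset 9: leading byte 0xE0 = 11100000 → 3-byte char #5 = E0 BD AC.
Offset 12: leading byte 0xE2 = 11100010 → 3-byte char #6 = E2 82 AB.
Leading byte 0xE2 = 11100010 matches 1110xxxx → 3-byte sequence.
Byte 1: 0xE2 = 11100010, payload 0010 (4 bits).
Byte 2: 0x82 = 10000010 (10xxxxxx ✓), payload 000010.
Byte 3: 0xAB = 10101011 (10xxxxxx ✓), payload 101011.
Concatenate: 0010000010101011 = 0x20AB (16 bits → U+20AB).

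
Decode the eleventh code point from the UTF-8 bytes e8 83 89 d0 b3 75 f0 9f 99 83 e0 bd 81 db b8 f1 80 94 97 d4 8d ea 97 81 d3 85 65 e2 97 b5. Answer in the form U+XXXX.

U+0065

Offset 0: leading byte 0xE8 = 11101000 → 3-byte char #1 = E8 83 89.
Offset 3: leading byte 0xD0 = 11010000 → 2-byte char #2 = D0 B3.
Offset 5: leading byte 0x75 = 01110101 → 1-byte char #3 = 75.
Offset 6: leading byte 0xF0 = 11110000 → 4-byte char #4 = F0 9F 99 83.
Offset 10: leading byte 0xE0 = 11100000 → 3-byte char #5 = E0 BD 81.
Offset 13: leading byte 0xDB = 11011011 → 2-byte char #6 = DB B8.
Offset 15: leading byte 0xF1 = 11110001 → 4-byte char #7 = F1 80 94 97.
Offset 19: leading byte 0xD4 = 11010100 → 2-byte char #8 = D4 8D.
Offset 21: leading byte 0xEA = 11101010 → 3-byte char #9 = EA 97 81.
Offset 24: leading byte 0xD3 = 11010011 → 2-byte char #10 = D3 85.
Offset 26: leading byte 0x65 = 01100101 → 1-byte char #11 = 65.
Leading byte 0x65 = 01100101 matches 0xxxxxxx → 1-byte sequence.
Byte 1: 0x65 = 01100101, payload 1100101 (7 bits).
Concatenate: 1100101 = 0x65 (7 bits → U+0065).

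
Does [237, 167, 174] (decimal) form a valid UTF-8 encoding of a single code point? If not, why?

invalid (encodes a surrogate (U+D800–U+DFFF))

Structurally a 3-byte sequence; payload = 0xD9EE.
But 0xD9EE is in U+D800–U+DFFF, the surrogate range. Surrogates are not Unicode scalar values and are forbidden in UTF-8.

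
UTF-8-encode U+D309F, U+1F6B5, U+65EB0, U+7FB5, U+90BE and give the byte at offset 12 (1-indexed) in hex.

1-indexed offset 12 is 0-indexed offset 11.
U+D309F → 4-byte form F3 93 82 9F at offsets 0–3.
U+1F6B5 → 4-byte form F0 9F 9A B5 at offsets 4–7.
U+65EB0 → 4-byte form F1 A5 BA B0 at offsets 8–11.
Offset 11 falls in char 3's range; it's byte 4 of F1 A5 BA B0 = 0xB0.

0xB0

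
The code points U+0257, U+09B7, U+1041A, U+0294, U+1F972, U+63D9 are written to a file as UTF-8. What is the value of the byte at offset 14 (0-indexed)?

U+0257 → 2-byte form C9 97 at offsets 0–1.
U+09B7 → 3-byte form E0 A6 B7 at offsets 2–4.
U+1041A → 4-byte form F0 90 90 9A at offsets 5–8.
U+0294 → 2-byte form CA 94 at offsets 9–10.
U+1F972 → 4-byte form F0 9F A5 B2 at offsets 11–14.
Offset 14 falls in char 5's range; it's byte 4 of F0 9F A5 B2 = 0xB2.

0xB2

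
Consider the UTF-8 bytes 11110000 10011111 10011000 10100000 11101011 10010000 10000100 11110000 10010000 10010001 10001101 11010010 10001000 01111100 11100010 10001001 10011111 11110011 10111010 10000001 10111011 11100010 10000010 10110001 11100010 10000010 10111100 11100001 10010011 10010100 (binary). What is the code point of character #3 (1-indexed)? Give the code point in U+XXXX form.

U+1044D

Offset 0: leading byte 0xF0 = 11110000 → 4-byte char #1 = F0 9F 98 A0.
Offset 4: leading byte 0xEB = 11101011 → 3-byte char #2 = EB 90 84.
Offset 7: leading byte 0xF0 = 11110000 → 4-byte char #3 = F0 90 91 8D.
Leading byte 0xF0 = 11110000 matches 11110xxx → 4-byte sequence.
Byte 1: 0xF0 = 11110000, payload 000 (3 bits).
Byte 2: 0x90 = 10010000 (10xxxxxx ✓), payload 010000.
Byte 3: 0x91 = 10010001 (10xxxxxx ✓), payload 010001.
Byte 4: 0x8D = 10001101 (10xxxxxx ✓), payload 001101.
Concatenate: 000010000010001001101 = 0x1044D (21 bits → U+1044D).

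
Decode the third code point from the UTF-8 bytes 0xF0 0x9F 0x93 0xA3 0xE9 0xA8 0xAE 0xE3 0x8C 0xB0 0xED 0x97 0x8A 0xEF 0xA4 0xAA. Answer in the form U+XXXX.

Offset 0: leading byte 0xF0 = 11110000 → 4-byte char #1 = F0 9F 93 A3.
Offset 4: leading byte 0xE9 = 11101001 → 3-byte char #2 = E9 A8 AE.
Offset 7: leading byte 0xE3 = 11100011 → 3-byte char #3 = E3 8C B0.
Leading byte 0xE3 = 11100011 matches 1110xxxx → 3-byte sequence.
Byte 1: 0xE3 = 11100011, payload 0011 (4 bits).
Byte 2: 0x8C = 10001100 (10xxxxxx ✓), payload 001100.
Byte 3: 0xB0 = 10110000 (10xxxxxx ✓), payload 110000.
Concatenate: 0011001100110000 = 0x3330 (16 bits → U+3330).

U+3330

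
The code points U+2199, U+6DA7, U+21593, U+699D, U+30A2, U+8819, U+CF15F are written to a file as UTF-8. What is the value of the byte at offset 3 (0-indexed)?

U+2199 → 3-byte form E2 86 99 at offsets 0–2.
U+6DA7 → 3-byte form E6 B6 A7 at offsets 3–5.
Offset 3 falls in char 2's range; it's byte 1 of E6 B6 A7 = 0xE6.

0xE6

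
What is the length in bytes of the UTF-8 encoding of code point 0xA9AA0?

4

U+A9AA0 = 0xA9AA0. UTF-8 uses 1 byte below 0x80, 2 below 0x800, 3 below 0x10000, 4 up to 0x10FFFF. 0xA9AA0 is in U+10000–U+10FFFF → 4 bytes.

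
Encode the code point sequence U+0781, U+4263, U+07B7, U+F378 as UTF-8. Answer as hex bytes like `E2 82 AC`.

DE 81 E4 89 A3 DE B7 EF 8D B8

U+0781: 2-byte form → DE 81.
U+4263: 3-byte form → E4 89 A3.
U+07B7: 2-byte form → DE B7.
U+F378: 3-byte form → EF 8D B8.
Concatenated (10 bytes): DE 81 E4 89 A3 DE B7 EF 8D B8.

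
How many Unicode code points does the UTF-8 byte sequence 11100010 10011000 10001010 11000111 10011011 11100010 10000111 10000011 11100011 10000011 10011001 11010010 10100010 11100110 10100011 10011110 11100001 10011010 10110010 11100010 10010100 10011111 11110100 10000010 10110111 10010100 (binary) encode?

Byte at offset 0: 0xE2 = 11100010 → 3-byte char (#1). Advance 3.
Byte at offset 3: 0xC7 = 11000111 → 2-byte char (#2). Advance 2.
Byte at offset 5: 0xE2 = 11100010 → 3-byte char (#3). Advance 3.
Byte at offset 8: 0xE3 = 11100011 → 3-byte char (#4). Advance 3.
Byte at offset 11: 0xD2 = 11010010 → 2-byte char (#5). Advance 2.
Byte at offset 13: 0xE6 = 11100110 → 3-byte char (#6). Advance 3.
Byte at offset 16: 0xE1 = 11100001 → 3-byte char (#7). Advance 3.
Byte at offset 19: 0xE2 = 11100010 → 3-byte char (#8). Advance 3.
Byte at offset 22: 0xF4 = 11110100 → 4-byte char (#9). Advance 4.
Reached end at offset 26 after 9 code points.

9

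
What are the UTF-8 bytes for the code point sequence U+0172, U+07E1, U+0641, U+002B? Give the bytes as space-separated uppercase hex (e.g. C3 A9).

C5 B2 DF A1 D9 81 2B

U+0172: 2-byte form → C5 B2.
U+07E1: 2-byte form → DF A1.
U+0641: 2-byte form → D9 81.
U+002B: 1-byte form → 2B.
Concatenated (7 bytes): C5 B2 DF A1 D9 81 2B.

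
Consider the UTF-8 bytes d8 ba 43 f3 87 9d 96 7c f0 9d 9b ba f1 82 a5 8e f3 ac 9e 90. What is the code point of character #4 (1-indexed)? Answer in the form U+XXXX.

Offset 0: leading byte 0xD8 = 11011000 → 2-byte char #1 = D8 BA.
Offset 2: leading byte 0x43 = 01000011 → 1-byte char #2 = 43.
Offset 3: leading byte 0xF3 = 11110011 → 4-byte char #3 = F3 87 9D 96.
Offset 7: leading byte 0x7C = 01111100 → 1-byte char #4 = 7C.
Leading byte 0x7C = 01111100 matches 0xxxxxxx → 1-byte sequence.
Byte 1: 0x7C = 01111100, payload 1111100 (7 bits).
Concatenate: 1111100 = 0x7C (7 bits → U+007C).

U+007C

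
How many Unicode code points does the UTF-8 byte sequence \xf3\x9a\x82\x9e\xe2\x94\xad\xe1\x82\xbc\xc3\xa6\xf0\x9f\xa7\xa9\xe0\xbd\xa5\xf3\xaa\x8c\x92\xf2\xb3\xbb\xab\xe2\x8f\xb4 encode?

9

Byte at offset 0: 0xF3 = 11110011 → 4-byte char (#1). Advance 4.
Byte at offset 4: 0xE2 = 11100010 → 3-byte char (#2). Advance 3.
Byte at offset 7: 0xE1 = 11100001 → 3-byte char (#3). Advance 3.
Byte at offset 10: 0xC3 = 11000011 → 2-byte char (#4). Advance 2.
Byte at offset 12: 0xF0 = 11110000 → 4-byte char (#5). Advance 4.
Byte at offset 16: 0xE0 = 11100000 → 3-byte char (#6). Advance 3.
Byte at offset 19: 0xF3 = 11110011 → 4-byte char (#7). Advance 4.
Byte at offset 23: 0xF2 = 11110010 → 4-byte char (#8). Advance 4.
Byte at offset 27: 0xE2 = 11100010 → 3-byte char (#9). Advance 3.
Reached end at offset 30 after 9 code points.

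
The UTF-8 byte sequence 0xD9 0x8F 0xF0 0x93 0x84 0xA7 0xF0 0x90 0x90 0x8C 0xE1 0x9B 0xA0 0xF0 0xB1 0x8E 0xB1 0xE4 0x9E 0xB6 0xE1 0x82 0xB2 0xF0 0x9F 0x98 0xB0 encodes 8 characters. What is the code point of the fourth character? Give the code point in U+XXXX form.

Offset 0: leading byte 0xD9 = 11011001 → 2-byte char #1 = D9 8F.
Offset 2: leading byte 0xF0 = 11110000 → 4-byte char #2 = F0 93 84 A7.
Offset 6: leading byte 0xF0 = 11110000 → 4-byte char #3 = F0 90 90 8C.
Offset 10: leading byte 0xE1 = 11100001 → 3-byte char #4 = E1 9B A0.
Leading byte 0xE1 = 11100001 matches 1110xxxx → 3-byte sequence.
Byte 1: 0xE1 = 11100001, payload 0001 (4 bits).
Byte 2: 0x9B = 10011011 (10xxxxxx ✓), payload 011011.
Byte 3: 0xA0 = 10100000 (10xxxxxx ✓), payload 100000.
Concatenate: 0001011011100000 = 0x16E0 (16 bits → U+16E0).

U+16E0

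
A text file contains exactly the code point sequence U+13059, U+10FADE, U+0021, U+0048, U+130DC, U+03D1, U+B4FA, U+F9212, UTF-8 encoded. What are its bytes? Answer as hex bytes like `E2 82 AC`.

U+13059: 4-byte form → F0 93 81 99.
U+10FADE: 4-byte form → F4 8F AB 9E.
U+0021: 1-byte form → 21.
U+0048: 1-byte form → 48.
U+130DC: 4-byte form → F0 93 83 9C.
U+03D1: 2-byte form → CF 91.
U+B4FA: 3-byte form → EB 93 BA.
U+F9212: 4-byte form → F3 B9 88 92.
Concatenated (23 bytes): F0 93 81 99 F4 8F AB 9E 21 48 F0 93 83 9C CF 91 EB 93 BA F3 B9 88 92.

F0 93 81 99 F4 8F AB 9E 21 48 F0 93 83 9C CF 91 EB 93 BA F3 B9 88 92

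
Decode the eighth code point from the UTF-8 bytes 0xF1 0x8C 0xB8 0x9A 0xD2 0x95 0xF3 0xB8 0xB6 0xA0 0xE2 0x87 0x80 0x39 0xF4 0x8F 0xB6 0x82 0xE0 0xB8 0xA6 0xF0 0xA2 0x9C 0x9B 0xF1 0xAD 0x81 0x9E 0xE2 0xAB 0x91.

Offset 0: leading byte 0xF1 = 11110001 → 4-byte char #1 = F1 8C B8 9A.
Offset 4: leading byte 0xD2 = 11010010 → 2-byte char #2 = D2 95.
Offset 6: leading byte 0xF3 = 11110011 → 4-byte char #3 = F3 B8 B6 A0.
Offset 10: leading byte 0xE2 = 11100010 → 3-byte char #4 = E2 87 80.
Offset 13: leading byte 0x39 = 00111001 → 1-byte char #5 = 39.
Offset 14: leading byte 0xF4 = 11110100 → 4-byte char #6 = F4 8F B6 82.
Offset 18: leading byte 0xE0 = 11100000 → 3-byte char #7 = E0 B8 A6.
Offset 21: leading byte 0xF0 = 11110000 → 4-byte char #8 = F0 A2 9C 9B.
Leading byte 0xF0 = 11110000 matches 11110xxx → 4-byte sequence.
Byte 1: 0xF0 = 11110000, payload 000 (3 bits).
Byte 2: 0xA2 = 10100010 (10xxxxxx ✓), payload 100010.
Byte 3: 0x9C = 10011100 (10xxxxxx ✓), payload 011100.
Byte 4: 0x9B = 10011011 (10xxxxxx ✓), payload 011011.
Concatenate: 000100010011100011011 = 0x2271B (21 bits → U+2271B).

U+2271B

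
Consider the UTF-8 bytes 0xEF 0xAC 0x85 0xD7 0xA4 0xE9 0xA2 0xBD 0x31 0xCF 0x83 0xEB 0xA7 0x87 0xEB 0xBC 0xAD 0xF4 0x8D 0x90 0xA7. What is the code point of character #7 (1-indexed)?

U+BF2D

Offset 0: leading byte 0xEF = 11101111 → 3-byte char #1 = EF AC 85.
Offset 3: leading byte 0xD7 = 11010111 → 2-byte char #2 = D7 A4.
Offset 5: leading byte 0xE9 = 11101001 → 3-byte char #3 = E9 A2 BD.
Offset 8: leading byte 0x31 = 00110001 → 1-byte char #4 = 31.
Offset 9: leading byte 0xCF = 11001111 → 2-byte char #5 = CF 83.
Offset 11: leading byte 0xEB = 11101011 → 3-byte char #6 = EB A7 87.
Offset 14: leading byte 0xEB = 11101011 → 3-byte char #7 = EB BC AD.
Leading byte 0xEB = 11101011 matches 1110xxxx → 3-byte sequence.
Byte 1: 0xEB = 11101011, payload 1011 (4 bits).
Byte 2: 0xBC = 10111100 (10xxxxxx ✓), payload 111100.
Byte 3: 0xAD = 10101101 (10xxxxxx ✓), payload 101101.
Concatenate: 1011111100101101 = 0xBF2D (16 bits → U+BF2D).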